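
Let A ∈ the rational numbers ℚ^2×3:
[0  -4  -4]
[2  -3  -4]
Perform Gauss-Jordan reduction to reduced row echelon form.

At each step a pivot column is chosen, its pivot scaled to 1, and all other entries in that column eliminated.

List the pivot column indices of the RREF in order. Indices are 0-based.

pivot columns: 0, 1

[1] R0 <-> R1
[1] R0 /= 2  ⇒  (1, -3/2, -2)
[2] R1 /= -4  ⇒  (0, 1, 1)
     R0 -= -3/2·R1  ⇒  (1, 0, -1/2)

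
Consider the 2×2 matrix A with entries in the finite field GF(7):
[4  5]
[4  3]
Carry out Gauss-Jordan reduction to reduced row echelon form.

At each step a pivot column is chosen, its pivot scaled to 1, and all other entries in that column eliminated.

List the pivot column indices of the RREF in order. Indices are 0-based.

pivot columns: 0, 1

[1] R0 /= 4  ⇒  (1, 3)
     R1 -= 4·R0  ⇒  (0, 5)
[2] R1 /= 5  ⇒  (0, 1)
     R0 -= 3·R1  ⇒  (1, 0)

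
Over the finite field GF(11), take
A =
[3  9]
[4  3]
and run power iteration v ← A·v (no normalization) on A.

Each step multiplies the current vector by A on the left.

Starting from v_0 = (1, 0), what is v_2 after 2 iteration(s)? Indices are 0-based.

v_2 = (1, 2)

v_0 = (1, 0).
v_1 = A·v_0 = (3, 4).
v_2 = A·v_1 = (1, 2).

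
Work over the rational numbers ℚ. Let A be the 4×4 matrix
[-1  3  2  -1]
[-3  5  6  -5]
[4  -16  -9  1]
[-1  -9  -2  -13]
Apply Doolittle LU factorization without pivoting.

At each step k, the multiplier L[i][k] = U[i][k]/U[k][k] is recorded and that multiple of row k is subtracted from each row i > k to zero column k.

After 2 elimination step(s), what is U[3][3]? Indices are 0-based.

k=0: U[0][0]=-1
  eliminate (1,0): mult=3, new row 1: (0, -4, 0, -2); set L[1][0]=3
  eliminate (2,0): mult=-4, new row 2: (0, -4, -1, -3); set L[2][0]=-4
  eliminate (3,0): mult=1, new row 3: (0, -12, -4, -12); set L[3][0]=1
k=1: U[1][1]=-4
  eliminate (2,1): mult=1, new row 2: (0, 0, -1, -1); set L[2][1]=1
  eliminate (3,1): mult=3, new row 3: (0, 0, -4, -6); set L[3][1]=3

U[3][3] = -6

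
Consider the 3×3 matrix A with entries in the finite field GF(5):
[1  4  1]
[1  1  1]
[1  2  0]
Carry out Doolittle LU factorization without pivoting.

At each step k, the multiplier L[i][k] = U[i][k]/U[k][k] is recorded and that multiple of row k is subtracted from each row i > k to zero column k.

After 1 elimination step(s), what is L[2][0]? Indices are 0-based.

L[2][0] = 1

[col 0] pivot 1
  R1 -= 1*R0 → (0, 2, 0)  (L[1][0] := 1)
  R2 -= 1*R0 → (0, 3, 4)  (L[2][0] := 1)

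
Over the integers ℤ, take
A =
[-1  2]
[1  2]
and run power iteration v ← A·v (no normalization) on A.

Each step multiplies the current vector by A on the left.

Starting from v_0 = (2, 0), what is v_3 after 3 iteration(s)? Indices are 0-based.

v_3 = (-2, 10)

v_0 = (2, 0).
v_1 = A·v_0 = (-2, 2).
v_2 = A·v_1 = (6, 2).
v_3 = A·v_2 = (-2, 10).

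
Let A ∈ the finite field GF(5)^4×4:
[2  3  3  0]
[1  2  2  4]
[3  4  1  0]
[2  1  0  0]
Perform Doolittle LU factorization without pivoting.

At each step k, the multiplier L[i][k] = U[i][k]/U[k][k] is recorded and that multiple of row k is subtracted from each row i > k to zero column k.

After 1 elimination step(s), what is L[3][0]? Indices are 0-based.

L[3][0] = 1

k=0: U[0][0]=2
  eliminate (1,0): mult=3, new row 1: (0, 3, 3, 4); set L[1][0]=3
  eliminate (2,0): mult=4, new row 2: (0, 2, 4, 0); set L[2][0]=4
  eliminate (3,0): mult=1, new row 3: (0, 3, 2, 0); set L[3][0]=1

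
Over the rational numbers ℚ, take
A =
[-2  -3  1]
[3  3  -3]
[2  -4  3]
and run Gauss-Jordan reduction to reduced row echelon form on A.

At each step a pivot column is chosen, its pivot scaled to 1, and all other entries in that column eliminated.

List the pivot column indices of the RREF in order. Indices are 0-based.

pivot columns: 0, 1, 2

pivot(0,0)=-2: scale R0 → (1, 3/2, -1/2)
  clear (1,0): R1 −= (3)R0 → (0, -3/2, -3/2)
  clear (2,0): R2 −= (2)R0 → (0, -7, 4)
pivot(1,1)=-3/2: scale R1 → (0, 1, 1)
  clear (0,1): R0 −= (3/2)R1 → (1, 0, -2)
  clear (2,1): R2 −= (-7)R1 → (0, 0, 11)
pivot(2,2)=11: scale R2 → (0, 0, 1)
  clear (0,2): R0 −= (-2)R2 → (1, 0, 0)
  clear (1,2): R1 −= (1)R2 → (0, 1, 0)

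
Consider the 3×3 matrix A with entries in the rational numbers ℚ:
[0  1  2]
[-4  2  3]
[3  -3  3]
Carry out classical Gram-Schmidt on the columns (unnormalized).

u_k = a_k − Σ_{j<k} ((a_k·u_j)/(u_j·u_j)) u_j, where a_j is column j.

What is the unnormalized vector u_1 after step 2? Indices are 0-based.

Step 1: u_0 = a_0 = (0, -4, 3).
Step 2: u_1 = a_1 − (-17/25)·u_0 = (1, -18/25, -24/25).

u_1 = (1, -18/25, -24/25)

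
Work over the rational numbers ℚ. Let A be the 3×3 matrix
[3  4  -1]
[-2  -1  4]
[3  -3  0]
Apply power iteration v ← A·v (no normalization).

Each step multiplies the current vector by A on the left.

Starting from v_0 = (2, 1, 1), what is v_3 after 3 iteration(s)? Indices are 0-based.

v_0 = (2, 1, 1).
v_1 = A·v_0 = (9, -1, 3).
v_2 = A·v_1 = (20, -5, 30).
v_3 = A·v_2 = (10, 85, 75).

v_3 = (10, 85, 75)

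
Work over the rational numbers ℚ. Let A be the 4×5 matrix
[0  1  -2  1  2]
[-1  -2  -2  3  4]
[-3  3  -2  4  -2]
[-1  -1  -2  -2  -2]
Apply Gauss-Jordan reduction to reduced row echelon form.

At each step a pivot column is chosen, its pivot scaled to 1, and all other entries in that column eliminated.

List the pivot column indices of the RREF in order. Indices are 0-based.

step 1: exchange rows 0,1
step 1: normalize row 0 (÷-1) = (1, 2, 2, -3, -4)
  row 2: subtract -3×row0 = (0, 9, 4, -5, -14)
  row 3: subtract -1×row0 = (0, 1, 0, -5, -6)
step 2: normalize row 1 (÷1) = (0, 1, -2, 1, 2)
  row 0: subtract 2×row1 = (1, 0, 6, -5, -8)
  row 2: subtract 9×row1 = (0, 0, 22, -14, -32)
  row 3: subtract 1×row1 = (0, 0, 2, -6, -8)
step 3: normalize row 2 (÷22) = (0, 0, 1, -7/11, -16/11)
  row 0: subtract 6×row2 = (1, 0, 0, -13/11, 8/11)
  row 1: subtract -2×row2 = (0, 1, 0, -3/11, -10/11)
  row 3: subtract 2×row2 = (0, 0, 0, -52/11, -56/11)
step 4: normalize row 3 (÷-52/11) = (0, 0, 0, 1, 14/13)
  row 0: subtract -13/11×row3 = (1, 0, 0, 0, 2)
  row 1: subtract -3/11×row3 = (0, 1, 0, 0, -8/13)
  row 2: subtract -7/11×row3 = (0, 0, 1, 0, -10/13)

pivot columns: 0, 1, 2, 3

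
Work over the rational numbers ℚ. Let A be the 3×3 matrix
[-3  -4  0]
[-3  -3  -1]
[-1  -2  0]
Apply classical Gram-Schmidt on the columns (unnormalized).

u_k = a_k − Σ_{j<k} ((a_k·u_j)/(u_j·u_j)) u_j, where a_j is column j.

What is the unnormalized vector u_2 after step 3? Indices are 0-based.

u_2 = (3/11, -2/11, -3/11)

Step 1: u_0 = a_0 = (-3, -3, -1).
Step 2: u_1 = a_1 − (23/19)·u_0 = (-7/19, 12/19, -15/19).
Step 3: u_2 = a_2 − (3/19)·u_0 − (-6/11)·u_1 = (3/11, -2/11, -3/11).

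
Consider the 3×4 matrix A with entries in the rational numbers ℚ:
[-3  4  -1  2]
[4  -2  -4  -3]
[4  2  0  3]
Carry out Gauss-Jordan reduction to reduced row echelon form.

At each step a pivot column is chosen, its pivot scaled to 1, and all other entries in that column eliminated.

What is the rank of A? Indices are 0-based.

rank = 3

pivot(0,0)=-3: scale R0 → (1, -4/3, 1/3, -2/3)
  clear (1,0): R1 −= (4)R0 → (0, 10/3, -16/3, -1/3)
  clear (2,0): R2 −= (4)R0 → (0, 22/3, -4/3, 17/3)
pivot(1,1)=10/3: scale R1 → (0, 1, -8/5, -1/10)
  clear (0,1): R0 −= (-4/3)R1 → (1, 0, -9/5, -4/5)
  clear (2,1): R2 −= (22/3)R1 → (0, 0, 52/5, 32/5)
pivot(2,2)=52/5: scale R2 → (0, 0, 1, 8/13)
  clear (0,2): R0 −= (-9/5)R2 → (1, 0, 0, 4/13)
  clear (1,2): R1 −= (-8/5)R2 → (0, 1, 0, 23/26)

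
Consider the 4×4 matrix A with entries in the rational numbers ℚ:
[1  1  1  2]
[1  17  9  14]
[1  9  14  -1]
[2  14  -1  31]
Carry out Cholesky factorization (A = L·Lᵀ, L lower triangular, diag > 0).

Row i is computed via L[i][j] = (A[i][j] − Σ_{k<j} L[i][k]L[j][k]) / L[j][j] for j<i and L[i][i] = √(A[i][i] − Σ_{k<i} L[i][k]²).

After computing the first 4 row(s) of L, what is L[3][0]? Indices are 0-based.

L[3][0] = 2

Step 1: L[0][0] = √(1) = 1.
  L[1][0] = (1) / L[0][0] = 1.
Step 2: L[1][1] = √(16) = 4.
  L[2][0] = (1) / L[0][0] = 1.
  L[2][1] = (8) / L[1][1] = 2.
Step 3: L[2][2] = √(9) = 3.
  L[3][0] = (2) / L[0][0] = 2.
  L[3][1] = (12) / L[1][1] = 3.
  L[3][2] = (-9) / L[2][2] = -3.
Step 4: L[3][3] = √(9) = 3.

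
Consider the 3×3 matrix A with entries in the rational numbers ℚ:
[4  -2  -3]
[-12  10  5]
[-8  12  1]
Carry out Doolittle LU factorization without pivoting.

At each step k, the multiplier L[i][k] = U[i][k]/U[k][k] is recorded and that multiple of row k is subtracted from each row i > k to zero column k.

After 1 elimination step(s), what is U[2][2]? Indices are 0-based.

Step 1: pivot at (0,0) is 4.
  row1 ← row1 − (-3)·row0  ⇒  L[1][0]=-3, U row1=(0, 4, -4)
  row2 ← row2 − (-2)·row0  ⇒  L[2][0]=-2, U row2=(0, 8, -5)

U[2][2] = -5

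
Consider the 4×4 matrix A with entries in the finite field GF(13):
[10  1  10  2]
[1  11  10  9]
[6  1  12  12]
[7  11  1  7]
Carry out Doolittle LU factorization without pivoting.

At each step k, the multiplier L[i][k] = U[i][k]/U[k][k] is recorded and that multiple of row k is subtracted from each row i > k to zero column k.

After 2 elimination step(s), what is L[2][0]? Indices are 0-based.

[col 0] pivot 10
  R1 -= 4*R0 → (0, 7, 9, 1)  (L[1][0] := 4)
  R2 -= 11*R0 → (0, 3, 6, 3)  (L[2][0] := 11)
  R3 -= 2*R0 → (0, 9, 7, 3)  (L[3][0] := 2)
[col 1] pivot 7
  R2 -= 6*R1 → (0, 0, 4, 10)  (L[2][1] := 6)
  R3 -= 5*R1 → (0, 0, 1, 11)  (L[3][1] := 5)

L[2][0] = 11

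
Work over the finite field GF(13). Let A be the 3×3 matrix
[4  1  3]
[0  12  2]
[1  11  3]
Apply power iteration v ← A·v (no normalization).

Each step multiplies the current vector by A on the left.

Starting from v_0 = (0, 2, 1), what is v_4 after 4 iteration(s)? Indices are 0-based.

v_0 = (0, 2, 1).
v_1 = A·v_0 = (5, 0, 12).
v_2 = A·v_1 = (4, 11, 2).
v_3 = A·v_2 = (7, 6, 1).
v_4 = A·v_3 = (11, 9, 11).

v_4 = (11, 9, 11)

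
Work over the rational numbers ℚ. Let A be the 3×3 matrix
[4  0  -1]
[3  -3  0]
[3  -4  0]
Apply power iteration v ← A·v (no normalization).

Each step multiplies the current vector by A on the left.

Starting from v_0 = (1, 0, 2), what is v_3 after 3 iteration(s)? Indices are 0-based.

v_0 = (1, 0, 2).
v_1 = A·v_0 = (2, 3, 3).
v_2 = A·v_1 = (5, -3, -6).
v_3 = A·v_2 = (26, 24, 27).

v_3 = (26, 24, 27)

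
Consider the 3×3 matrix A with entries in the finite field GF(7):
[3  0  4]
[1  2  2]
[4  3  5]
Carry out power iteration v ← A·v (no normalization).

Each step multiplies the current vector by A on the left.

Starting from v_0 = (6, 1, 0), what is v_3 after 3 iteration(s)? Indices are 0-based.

v_0 = (6, 1, 0).
v_1 = A·v_0 = (4, 1, 6).
v_2 = A·v_1 = (1, 4, 0).
v_3 = A·v_2 = (3, 2, 2).

v_3 = (3, 2, 2)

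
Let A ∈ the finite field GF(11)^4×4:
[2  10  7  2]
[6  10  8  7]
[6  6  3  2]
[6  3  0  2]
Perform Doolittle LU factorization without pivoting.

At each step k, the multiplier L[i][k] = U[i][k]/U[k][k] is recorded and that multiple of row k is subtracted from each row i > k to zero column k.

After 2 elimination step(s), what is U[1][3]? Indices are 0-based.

U[1][3] = 1

k=0: U[0][0]=2
  eliminate (1,0): mult=3, new row 1: (0, 2, 9, 1); set L[1][0]=3
  eliminate (2,0): mult=3, new row 2: (0, 9, 4, 7); set L[2][0]=3
  eliminate (3,0): mult=3, new row 3: (0, 6, 1, 7); set L[3][0]=3
k=1: U[1][1]=2
  eliminate (2,1): mult=10, new row 2: (0, 0, 2, 8); set L[2][1]=10
  eliminate (3,1): mult=3, new row 3: (0, 0, 7, 4); set L[3][1]=3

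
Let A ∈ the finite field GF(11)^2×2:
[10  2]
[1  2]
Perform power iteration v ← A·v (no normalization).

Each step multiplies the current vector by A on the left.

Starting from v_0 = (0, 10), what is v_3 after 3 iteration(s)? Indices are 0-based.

v_0 = (0, 10).
v_1 = A·v_0 = (9, 9).
v_2 = A·v_1 = (9, 5).
v_3 = A·v_2 = (1, 8).

v_3 = (1, 8)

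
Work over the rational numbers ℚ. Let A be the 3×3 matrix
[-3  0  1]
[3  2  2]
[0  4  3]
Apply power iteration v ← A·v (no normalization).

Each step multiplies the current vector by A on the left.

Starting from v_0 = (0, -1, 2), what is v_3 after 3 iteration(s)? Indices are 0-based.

v_3 = (26, 44, 98)

v_0 = (0, -1, 2).
v_1 = A·v_0 = (2, 2, 2).
v_2 = A·v_1 = (-4, 14, 14).
v_3 = A·v_2 = (26, 44, 98).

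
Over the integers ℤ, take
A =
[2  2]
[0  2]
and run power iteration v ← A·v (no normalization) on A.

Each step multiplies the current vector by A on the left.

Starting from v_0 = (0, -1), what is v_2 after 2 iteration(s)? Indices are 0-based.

v_2 = (-8, -4)

v_0 = (0, -1).
v_1 = A·v_0 = (-2, -2).
v_2 = A·v_1 = (-8, -4).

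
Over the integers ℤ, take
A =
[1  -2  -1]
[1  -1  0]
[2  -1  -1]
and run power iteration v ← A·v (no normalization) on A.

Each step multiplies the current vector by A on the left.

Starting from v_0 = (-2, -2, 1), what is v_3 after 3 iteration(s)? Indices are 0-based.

v_3 = (-3, 3, 2)

v_0 = (-2, -2, 1).
v_1 = A·v_0 = (1, 0, -3).
v_2 = A·v_1 = (4, 1, 5).
v_3 = A·v_2 = (-3, 3, 2).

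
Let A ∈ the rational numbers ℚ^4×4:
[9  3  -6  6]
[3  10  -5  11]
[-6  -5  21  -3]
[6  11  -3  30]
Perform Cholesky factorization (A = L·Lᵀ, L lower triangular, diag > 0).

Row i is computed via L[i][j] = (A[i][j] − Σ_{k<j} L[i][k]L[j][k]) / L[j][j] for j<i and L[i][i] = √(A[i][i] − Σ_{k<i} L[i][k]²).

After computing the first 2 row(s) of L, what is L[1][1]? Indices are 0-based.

Step 1: L[0][0] = √(9) = 3.
  L[1][0] = (3) / L[0][0] = 1.
Step 2: L[1][1] = √(9) = 3.

L[1][1] = 3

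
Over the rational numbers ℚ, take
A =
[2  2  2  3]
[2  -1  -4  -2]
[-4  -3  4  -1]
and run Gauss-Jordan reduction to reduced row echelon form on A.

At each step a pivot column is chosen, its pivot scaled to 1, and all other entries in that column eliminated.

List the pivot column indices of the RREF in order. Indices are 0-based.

[1] R0 /= 2  ⇒  (1, 1, 1, 3/2)
     R1 -= 2·R0  ⇒  (0, -3, -6, -5)
     R2 -= -4·R0  ⇒  (0, 1, 8, 5)
[2] R1 /= -3  ⇒  (0, 1, 2, 5/3)
     R0 -= 1·R1  ⇒  (1, 0, -1, -1/6)
     R2 -= 1·R1  ⇒  (0, 0, 6, 10/3)
[3] R2 /= 6  ⇒  (0, 0, 1, 5/9)
     R0 -= -1·R2  ⇒  (1, 0, 0, 7/18)
     R1 -= 2·R2  ⇒  (0, 1, 0, 5/9)

pivot columns: 0, 1, 2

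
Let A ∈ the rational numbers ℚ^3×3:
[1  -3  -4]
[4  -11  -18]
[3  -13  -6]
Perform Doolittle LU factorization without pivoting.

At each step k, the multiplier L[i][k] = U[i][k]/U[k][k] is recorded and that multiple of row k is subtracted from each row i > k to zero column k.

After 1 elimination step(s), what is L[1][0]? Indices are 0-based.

Step 1: pivot at (0,0) is 1.
  row1 ← row1 − (4)·row0  ⇒  L[1][0]=4, U row1=(0, 1, -2)
  row2 ← row2 − (3)·row0  ⇒  L[2][0]=3, U row2=(0, -4, 6)

L[1][0] = 4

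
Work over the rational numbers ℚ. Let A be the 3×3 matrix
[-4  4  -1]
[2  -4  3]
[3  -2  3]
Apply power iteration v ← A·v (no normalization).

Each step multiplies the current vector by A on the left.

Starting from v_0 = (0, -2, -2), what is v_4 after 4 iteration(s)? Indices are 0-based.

v_0 = (0, -2, -2).
v_1 = A·v_0 = (-6, 2, -2).
v_2 = A·v_1 = (34, -26, -28).
v_3 = A·v_2 = (-212, 88, 70).
v_4 = A·v_3 = (1130, -566, -602).

v_4 = (1130, -566, -602)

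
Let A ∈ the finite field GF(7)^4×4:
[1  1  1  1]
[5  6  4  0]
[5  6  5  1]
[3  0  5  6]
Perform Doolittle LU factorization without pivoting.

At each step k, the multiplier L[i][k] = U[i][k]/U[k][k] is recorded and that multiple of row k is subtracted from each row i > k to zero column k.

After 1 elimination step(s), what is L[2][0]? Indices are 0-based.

L[2][0] = 5

[col 0] pivot 1
  R1 -= 5*R0 → (0, 1, 6, 2)  (L[1][0] := 5)
  R2 -= 5*R0 → (0, 1, 0, 3)  (L[2][0] := 5)
  R3 -= 3*R0 → (0, 4, 2, 3)  (L[3][0] := 3)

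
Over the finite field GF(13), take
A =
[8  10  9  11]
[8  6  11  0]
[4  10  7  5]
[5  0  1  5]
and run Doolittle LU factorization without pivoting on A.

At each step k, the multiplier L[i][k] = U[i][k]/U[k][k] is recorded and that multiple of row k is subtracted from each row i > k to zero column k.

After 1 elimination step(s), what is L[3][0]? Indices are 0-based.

L[3][0] = 12

[col 0] pivot 8
  R1 -= 1*R0 → (0, 9, 2, 2)  (L[1][0] := 1)
  R2 -= 7*R0 → (0, 5, 9, 6)  (L[2][0] := 7)
  R3 -= 12*R0 → (0, 10, 10, 3)  (L[3][0] := 12)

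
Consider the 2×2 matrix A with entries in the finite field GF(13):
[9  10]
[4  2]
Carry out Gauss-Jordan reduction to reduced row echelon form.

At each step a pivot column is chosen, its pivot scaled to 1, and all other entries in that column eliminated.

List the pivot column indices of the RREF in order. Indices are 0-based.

pivot columns: 0, 1

pivot(0,0)=9: scale R0 → (1, 4)
  clear (1,0): R1 −= (4)R0 → (0, 12)
pivot(1,1)=12: scale R1 → (0, 1)
  clear (0,1): R0 −= (4)R1 → (1, 0)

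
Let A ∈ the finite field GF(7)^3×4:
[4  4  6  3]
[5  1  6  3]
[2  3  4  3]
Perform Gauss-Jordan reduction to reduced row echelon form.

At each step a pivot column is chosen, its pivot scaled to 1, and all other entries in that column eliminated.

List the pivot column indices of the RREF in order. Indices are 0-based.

[1] R0 /= 4  ⇒  (1, 1, 5, 6)
     R1 -= 5·R0  ⇒  (0, 3, 2, 1)
     R2 -= 2·R0  ⇒  (0, 1, 1, 5)
[2] R1 /= 3  ⇒  (0, 1, 3, 5)
     R0 -= 1·R1  ⇒  (1, 0, 2, 1)
     R2 -= 1·R1  ⇒  (0, 0, 5, 0)
[3] R2 /= 5  ⇒  (0, 0, 1, 0)
     R0 -= 2·R2  ⇒  (1, 0, 0, 1)
     R1 -= 3·R2  ⇒  (0, 1, 0, 5)

pivot columns: 0, 1, 2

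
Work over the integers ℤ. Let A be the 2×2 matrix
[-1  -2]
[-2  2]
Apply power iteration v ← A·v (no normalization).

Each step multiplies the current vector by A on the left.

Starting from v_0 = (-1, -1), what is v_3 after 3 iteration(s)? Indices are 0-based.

v_0 = (-1, -1).
v_1 = A·v_0 = (3, 0).
v_2 = A·v_1 = (-3, -6).
v_3 = A·v_2 = (15, -6).

v_3 = (15, -6)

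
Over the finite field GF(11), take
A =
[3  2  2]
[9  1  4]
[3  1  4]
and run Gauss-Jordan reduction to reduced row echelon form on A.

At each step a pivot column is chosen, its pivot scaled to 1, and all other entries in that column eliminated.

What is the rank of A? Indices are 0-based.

rank = 3

pivot(0,0)=3: scale R0 → (1, 8, 8)
  clear (1,0): R1 −= (9)R0 → (0, 6, 9)
  clear (2,0): R2 −= (3)R0 → (0, 10, 2)
pivot(1,1)=6: scale R1 → (0, 1, 7)
  clear (0,1): R0 −= (8)R1 → (1, 0, 7)
  clear (2,1): R2 −= (10)R1 → (0, 0, 9)
pivot(2,2)=9: scale R2 → (0, 0, 1)
  clear (0,2): R0 −= (7)R2 → (1, 0, 0)
  clear (1,2): R1 −= (7)R2 → (0, 1, 0)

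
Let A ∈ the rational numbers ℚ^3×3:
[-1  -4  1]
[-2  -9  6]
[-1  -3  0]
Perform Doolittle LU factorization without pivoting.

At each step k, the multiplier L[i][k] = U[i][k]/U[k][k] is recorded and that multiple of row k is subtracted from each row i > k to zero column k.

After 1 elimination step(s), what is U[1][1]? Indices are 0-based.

U[1][1] = -1

[col 0] pivot -1
  R1 -= 2*R0 → (0, -1, 4)  (L[1][0] := 2)
  R2 -= 1*R0 → (0, 1, -1)  (L[2][0] := 1)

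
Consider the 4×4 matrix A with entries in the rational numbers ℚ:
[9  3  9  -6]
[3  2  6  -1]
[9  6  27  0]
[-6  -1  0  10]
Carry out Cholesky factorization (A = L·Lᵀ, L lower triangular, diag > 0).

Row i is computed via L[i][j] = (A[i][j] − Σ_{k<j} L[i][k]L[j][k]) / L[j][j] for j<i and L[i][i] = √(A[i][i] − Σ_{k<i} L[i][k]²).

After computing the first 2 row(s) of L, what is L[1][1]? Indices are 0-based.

Step 1: L[0][0] = √(9) = 3.
  L[1][0] = (3) / L[0][0] = 1.
Step 2: L[1][1] = √(1) = 1.

L[1][1] = 1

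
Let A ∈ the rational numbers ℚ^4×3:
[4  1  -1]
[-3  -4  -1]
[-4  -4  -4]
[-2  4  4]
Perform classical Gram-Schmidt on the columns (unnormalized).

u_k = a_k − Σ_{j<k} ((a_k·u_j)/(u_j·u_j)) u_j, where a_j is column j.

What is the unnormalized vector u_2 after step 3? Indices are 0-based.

u_2 = (-1048/1629, 836/543, -2876/1629, -106/1629)

Step 1: u_0 = a_0 = (4, -3, -4, -2).
Step 2: u_1 = a_1 − (8/15)·u_0 = (-17/15, -12/5, -28/15, 76/15).
Step 3: u_2 = a_2 − (7/45)·u_0 − (469/543)·u_1 = (-1048/1629, 836/543, -2876/1629, -106/1629).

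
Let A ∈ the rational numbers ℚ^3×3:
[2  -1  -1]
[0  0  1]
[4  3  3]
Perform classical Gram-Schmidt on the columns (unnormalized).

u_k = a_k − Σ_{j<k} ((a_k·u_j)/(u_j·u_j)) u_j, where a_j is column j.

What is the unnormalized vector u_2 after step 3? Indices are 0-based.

u_2 = (0, 1, 0)

Step 1: u_0 = a_0 = (2, 0, 4).
Step 2: u_1 = a_1 − (1/2)·u_0 = (-2, 0, 1).
Step 3: u_2 = a_2 − (1/2)·u_0 − (1)·u_1 = (0, 1, 0).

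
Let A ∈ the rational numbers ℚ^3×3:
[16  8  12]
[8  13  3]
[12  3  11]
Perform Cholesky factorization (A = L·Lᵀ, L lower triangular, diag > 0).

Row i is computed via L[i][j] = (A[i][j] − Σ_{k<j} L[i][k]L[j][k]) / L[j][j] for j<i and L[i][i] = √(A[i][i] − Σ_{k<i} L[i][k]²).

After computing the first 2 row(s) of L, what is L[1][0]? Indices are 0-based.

L[1][0] = 2

Step 1: L[0][0] = √(16) = 4.
  L[1][0] = (8) / L[0][0] = 2.
Step 2: L[1][1] = √(9) = 3.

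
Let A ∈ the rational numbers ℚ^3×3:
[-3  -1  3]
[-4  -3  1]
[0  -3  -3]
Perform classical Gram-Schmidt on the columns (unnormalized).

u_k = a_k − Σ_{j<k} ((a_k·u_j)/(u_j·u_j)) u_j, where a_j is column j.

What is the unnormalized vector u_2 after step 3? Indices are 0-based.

Step 1: u_0 = a_0 = (-3, -4, 0).
Step 2: u_1 = a_1 − (3/5)·u_0 = (4/5, -3/5, -3).
Step 3: u_2 = a_2 − (-13/25)·u_0 − (27/25)·u_1 = (72/125, -54/125, 6/25).

u_2 = (72/125, -54/125, 6/25)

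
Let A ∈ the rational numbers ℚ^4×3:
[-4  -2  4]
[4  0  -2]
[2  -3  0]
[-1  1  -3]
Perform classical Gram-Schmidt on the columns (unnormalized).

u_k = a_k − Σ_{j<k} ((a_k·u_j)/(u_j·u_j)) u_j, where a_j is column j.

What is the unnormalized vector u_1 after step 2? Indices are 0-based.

u_1 = (-70/37, -4/37, -113/37, 38/37)

Step 1: u_0 = a_0 = (-4, 4, 2, -1).
Step 2: u_1 = a_1 − (1/37)·u_0 = (-70/37, -4/37, -113/37, 38/37).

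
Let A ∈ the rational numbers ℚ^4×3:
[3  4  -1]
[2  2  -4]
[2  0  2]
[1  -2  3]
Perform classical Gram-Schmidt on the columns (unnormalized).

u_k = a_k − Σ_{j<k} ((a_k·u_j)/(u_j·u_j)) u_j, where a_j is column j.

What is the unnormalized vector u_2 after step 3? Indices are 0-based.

Step 1: u_0 = a_0 = (3, 2, 2, 1).
Step 2: u_1 = a_1 − (7/9)·u_0 = (5/3, 4/9, -14/9, -25/9).
Step 3: u_2 = a_2 − (-2/9)·u_0 − (-67/59)·u_1 = (92/59, -180/59, 40/59, 4/59).

u_2 = (92/59, -180/59, 40/59, 4/59)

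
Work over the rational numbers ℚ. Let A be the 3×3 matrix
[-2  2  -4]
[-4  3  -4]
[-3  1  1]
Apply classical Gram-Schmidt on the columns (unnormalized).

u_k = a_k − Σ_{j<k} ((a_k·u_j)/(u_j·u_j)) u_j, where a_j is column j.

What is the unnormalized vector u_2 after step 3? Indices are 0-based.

u_2 = (-2/9, 8/45, -4/45)

Step 1: u_0 = a_0 = (-2, -4, -3).
Step 2: u_1 = a_1 − (-19/29)·u_0 = (20/29, 11/29, -28/29).
Step 3: u_2 = a_2 − (21/29)·u_0 − (-152/45)·u_1 = (-2/9, 8/45, -4/45).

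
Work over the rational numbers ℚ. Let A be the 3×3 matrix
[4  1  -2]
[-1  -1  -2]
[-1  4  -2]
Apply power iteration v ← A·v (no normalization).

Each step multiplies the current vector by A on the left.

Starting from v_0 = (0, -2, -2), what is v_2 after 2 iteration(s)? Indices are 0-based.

v_0 = (0, -2, -2).
v_1 = A·v_0 = (2, 6, -4).
v_2 = A·v_1 = (22, 0, 30).

v_2 = (22, 0, 30)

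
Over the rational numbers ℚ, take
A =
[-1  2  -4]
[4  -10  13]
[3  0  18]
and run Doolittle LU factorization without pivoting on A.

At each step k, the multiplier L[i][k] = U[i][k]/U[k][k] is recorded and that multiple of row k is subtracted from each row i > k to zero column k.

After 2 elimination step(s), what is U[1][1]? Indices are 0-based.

U[1][1] = -2

[col 0] pivot -1
  R1 -= -4*R0 → (0, -2, -3)  (L[1][0] := -4)
  R2 -= -3*R0 → (0, 6, 6)  (L[2][0] := -3)
[col 1] pivot -2
  R2 -= -3*R1 → (0, 0, -3)  (L[2][1] := -3)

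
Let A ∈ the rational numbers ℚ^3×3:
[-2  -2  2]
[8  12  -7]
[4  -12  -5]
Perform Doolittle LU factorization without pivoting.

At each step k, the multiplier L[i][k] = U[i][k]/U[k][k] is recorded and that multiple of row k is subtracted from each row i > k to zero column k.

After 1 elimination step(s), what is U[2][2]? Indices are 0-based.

U[2][2] = -1

[col 0] pivot -2
  R1 -= -4*R0 → (0, 4, 1)  (L[1][0] := -4)
  R2 -= -2*R0 → (0, -16, -1)  (L[2][0] := -2)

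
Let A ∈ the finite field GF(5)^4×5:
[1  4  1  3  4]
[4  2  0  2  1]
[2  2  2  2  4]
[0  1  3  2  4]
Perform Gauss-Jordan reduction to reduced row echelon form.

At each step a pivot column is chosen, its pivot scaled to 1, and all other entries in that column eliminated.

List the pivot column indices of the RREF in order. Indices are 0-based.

[1] R0 /= 1  ⇒  (1, 4, 1, 3, 4)
     R1 -= 4·R0  ⇒  (0, 1, 1, 0, 0)
     R2 -= 2·R0  ⇒  (0, 4, 0, 1, 1)
[2] R1 /= 1  ⇒  (0, 1, 1, 0, 0)
     R0 -= 4·R1  ⇒  (1, 0, 2, 3, 4)
     R2 -= 4·R1  ⇒  (0, 0, 1, 1, 1)
     R3 -= 1·R1  ⇒  (0, 0, 2, 2, 4)
[3] R2 /= 1  ⇒  (0, 0, 1, 1, 1)
     R0 -= 2·R2  ⇒  (1, 0, 0, 1, 2)
     R1 -= 1·R2  ⇒  (0, 1, 0, 4, 4)
     R3 -= 2·R2  ⇒  (0, 0, 0, 0, 2)
column 3 empty below row 3
[4] R3 /= 2  ⇒  (0, 0, 0, 0, 1)
     R0 -= 2·R3  ⇒  (1, 0, 0, 1, 0)
     R1 -= 4·R3  ⇒  (0, 1, 0, 4, 0)
     R2 -= 1·R3  ⇒  (0, 0, 1, 1, 0)

pivot columns: 0, 1, 2, 4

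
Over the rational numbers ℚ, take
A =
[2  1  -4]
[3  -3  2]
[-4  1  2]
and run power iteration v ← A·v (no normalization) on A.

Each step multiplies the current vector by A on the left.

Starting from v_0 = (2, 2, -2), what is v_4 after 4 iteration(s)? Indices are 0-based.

v_4 = (2422, 892, -2762)

v_0 = (2, 2, -2).
v_1 = A·v_0 = (14, -4, -10).
v_2 = A·v_1 = (64, 34, -80).
v_3 = A·v_2 = (482, -70, -382).
v_4 = A·v_3 = (2422, 892, -2762).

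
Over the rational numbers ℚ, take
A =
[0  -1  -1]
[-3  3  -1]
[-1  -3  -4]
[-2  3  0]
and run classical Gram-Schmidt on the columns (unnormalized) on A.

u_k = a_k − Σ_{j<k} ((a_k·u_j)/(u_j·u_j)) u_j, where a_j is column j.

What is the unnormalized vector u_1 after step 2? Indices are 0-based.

u_1 = (-1, 3/7, -27/7, 9/7)

Step 1: u_0 = a_0 = (0, -3, -1, -2).
Step 2: u_1 = a_1 − (-6/7)·u_0 = (-1, 3/7, -27/7, 9/7).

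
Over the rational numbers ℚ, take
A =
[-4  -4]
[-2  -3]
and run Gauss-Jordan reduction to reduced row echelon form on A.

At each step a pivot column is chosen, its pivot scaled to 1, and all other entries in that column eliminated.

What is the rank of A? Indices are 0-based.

step 1: normalize row 0 (÷-4) = (1, 1)
  row 1: subtract -2×row0 = (0, -1)
step 2: normalize row 1 (÷-1) = (0, 1)
  row 0: subtract 1×row1 = (1, 0)

rank = 2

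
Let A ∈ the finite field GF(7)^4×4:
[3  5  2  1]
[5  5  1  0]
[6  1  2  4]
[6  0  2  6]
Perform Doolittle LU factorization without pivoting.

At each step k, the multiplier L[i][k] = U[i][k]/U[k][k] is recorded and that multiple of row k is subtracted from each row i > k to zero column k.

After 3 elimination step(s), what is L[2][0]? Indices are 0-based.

k=0: U[0][0]=3
  eliminate (1,0): mult=4, new row 1: (0, 6, 0, 3); set L[1][0]=4
  eliminate (2,0): mult=2, new row 2: (0, 5, 5, 2); set L[2][0]=2
  eliminate (3,0): mult=2, new row 3: (0, 4, 5, 4); set L[3][0]=2
k=1: U[1][1]=6
  eliminate (2,1): mult=2, new row 2: (0, 0, 5, 3); set L[2][1]=2
  eliminate (3,1): mult=3, new row 3: (0, 0, 5, 2); set L[3][1]=3
k=2: U[2][2]=5
  eliminate (3,2): mult=1, new row 3: (0, 0, 0, 6); set L[3][2]=1

L[2][0] = 2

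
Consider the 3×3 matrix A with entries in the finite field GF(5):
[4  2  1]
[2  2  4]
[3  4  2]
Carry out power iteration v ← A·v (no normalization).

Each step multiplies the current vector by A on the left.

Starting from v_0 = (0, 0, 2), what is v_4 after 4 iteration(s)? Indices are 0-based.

v_4 = (4, 4, 3)

v_0 = (0, 0, 2).
v_1 = A·v_0 = (2, 3, 4).
v_2 = A·v_1 = (3, 1, 1).
v_3 = A·v_2 = (0, 2, 0).
v_4 = A·v_3 = (4, 4, 3).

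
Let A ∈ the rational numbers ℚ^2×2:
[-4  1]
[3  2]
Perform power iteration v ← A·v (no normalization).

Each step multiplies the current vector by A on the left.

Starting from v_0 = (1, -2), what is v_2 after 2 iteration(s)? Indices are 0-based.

v_2 = (23, -20)

v_0 = (1, -2).
v_1 = A·v_0 = (-6, -1).
v_2 = A·v_1 = (23, -20).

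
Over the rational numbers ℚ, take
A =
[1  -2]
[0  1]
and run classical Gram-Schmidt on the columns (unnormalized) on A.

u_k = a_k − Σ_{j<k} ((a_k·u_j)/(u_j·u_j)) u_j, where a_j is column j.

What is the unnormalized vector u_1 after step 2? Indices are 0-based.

Step 1: u_0 = a_0 = (1, 0).
Step 2: u_1 = a_1 − (-2)·u_0 = (0, 1).

u_1 = (0, 1)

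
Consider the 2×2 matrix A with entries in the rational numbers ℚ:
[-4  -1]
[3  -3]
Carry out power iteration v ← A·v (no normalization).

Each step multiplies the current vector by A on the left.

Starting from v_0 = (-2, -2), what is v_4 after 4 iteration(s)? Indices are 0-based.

v_4 = (-310, 1020)

v_0 = (-2, -2).
v_1 = A·v_0 = (10, 0).
v_2 = A·v_1 = (-40, 30).
v_3 = A·v_2 = (130, -210).
v_4 = A·v_3 = (-310, 1020).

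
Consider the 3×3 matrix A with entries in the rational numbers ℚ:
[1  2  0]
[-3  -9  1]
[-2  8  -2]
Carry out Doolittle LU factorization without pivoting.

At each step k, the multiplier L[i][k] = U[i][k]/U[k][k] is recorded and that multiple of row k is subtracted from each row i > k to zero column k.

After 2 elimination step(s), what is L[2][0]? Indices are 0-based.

[col 0] pivot 1
  R1 -= -3*R0 → (0, -3, 1)  (L[1][0] := -3)
  R2 -= -2*R0 → (0, 12, -2)  (L[2][0] := -2)
[col 1] pivot -3
  R2 -= -4*R1 → (0, 0, 2)  (L[2][1] := -4)

L[2][0] = -2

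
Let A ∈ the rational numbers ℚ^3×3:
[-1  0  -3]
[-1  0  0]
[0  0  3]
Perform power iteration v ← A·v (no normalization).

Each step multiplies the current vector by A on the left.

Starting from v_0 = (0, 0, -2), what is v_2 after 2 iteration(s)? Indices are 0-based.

v_2 = (12, -6, -18)

v_0 = (0, 0, -2).
v_1 = A·v_0 = (6, 0, -6).
v_2 = A·v_1 = (12, -6, -18).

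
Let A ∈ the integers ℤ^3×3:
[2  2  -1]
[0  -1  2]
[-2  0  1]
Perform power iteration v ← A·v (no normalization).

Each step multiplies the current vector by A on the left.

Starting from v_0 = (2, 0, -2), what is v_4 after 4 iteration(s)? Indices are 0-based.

v_4 = (26, -48, -82)

v_0 = (2, 0, -2).
v_1 = A·v_0 = (6, -4, -6).
v_2 = A·v_1 = (10, -8, -18).
v_3 = A·v_2 = (22, -28, -38).
v_4 = A·v_3 = (26, -48, -82).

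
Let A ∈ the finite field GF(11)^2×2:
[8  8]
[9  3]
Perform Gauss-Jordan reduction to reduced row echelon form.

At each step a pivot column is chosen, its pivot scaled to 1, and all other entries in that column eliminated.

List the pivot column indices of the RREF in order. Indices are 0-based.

[1] R0 /= 8  ⇒  (1, 1)
     R1 -= 9·R0  ⇒  (0, 5)
[2] R1 /= 5  ⇒  (0, 1)
     R0 -= 1·R1  ⇒  (1, 0)

pivot columns: 0, 1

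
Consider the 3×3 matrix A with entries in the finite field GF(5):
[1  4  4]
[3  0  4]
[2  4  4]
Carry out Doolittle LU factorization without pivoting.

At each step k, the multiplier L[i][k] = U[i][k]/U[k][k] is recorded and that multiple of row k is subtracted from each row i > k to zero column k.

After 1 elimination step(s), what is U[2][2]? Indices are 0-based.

U[2][2] = 1

[col 0] pivot 1
  R1 -= 3*R0 → (0, 3, 2)  (L[1][0] := 3)
  R2 -= 2*R0 → (0, 1, 1)  (L[2][0] := 2)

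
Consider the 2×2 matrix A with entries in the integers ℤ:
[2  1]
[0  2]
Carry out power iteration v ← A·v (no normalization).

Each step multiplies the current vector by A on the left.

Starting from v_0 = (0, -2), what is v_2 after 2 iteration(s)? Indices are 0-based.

v_0 = (0, -2).
v_1 = A·v_0 = (-2, -4).
v_2 = A·v_1 = (-8, -8).

v_2 = (-8, -8)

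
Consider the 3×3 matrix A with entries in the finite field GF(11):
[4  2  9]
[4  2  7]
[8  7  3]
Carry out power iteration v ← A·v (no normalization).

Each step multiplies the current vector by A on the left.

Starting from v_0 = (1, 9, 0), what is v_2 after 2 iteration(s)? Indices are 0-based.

v_0 = (1, 9, 0).
v_1 = A·v_0 = (0, 0, 5).
v_2 = A·v_1 = (1, 2, 4).

v_2 = (1, 2, 4)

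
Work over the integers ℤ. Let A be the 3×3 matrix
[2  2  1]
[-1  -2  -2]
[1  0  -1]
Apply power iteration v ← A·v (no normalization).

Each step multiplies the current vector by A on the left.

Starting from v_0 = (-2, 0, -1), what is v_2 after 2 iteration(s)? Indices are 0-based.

v_2 = (-3, -1, -4)

v_0 = (-2, 0, -1).
v_1 = A·v_0 = (-5, 4, -1).
v_2 = A·v_1 = (-3, -1, -4).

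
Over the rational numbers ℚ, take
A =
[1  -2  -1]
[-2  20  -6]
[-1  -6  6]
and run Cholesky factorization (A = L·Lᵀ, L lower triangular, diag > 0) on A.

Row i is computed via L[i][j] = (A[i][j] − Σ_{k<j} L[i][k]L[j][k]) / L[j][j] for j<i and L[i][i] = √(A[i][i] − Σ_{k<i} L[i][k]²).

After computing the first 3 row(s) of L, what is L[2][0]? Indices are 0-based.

L[2][0] = -1

Step 1: L[0][0] = √(1) = 1.
  L[1][0] = (-2) / L[0][0] = -2.
Step 2: L[1][1] = √(16) = 4.
  L[2][0] = (-1) / L[0][0] = -1.
  L[2][1] = (-8) / L[1][1] = -2.
Step 3: L[2][2] = √(1) = 1.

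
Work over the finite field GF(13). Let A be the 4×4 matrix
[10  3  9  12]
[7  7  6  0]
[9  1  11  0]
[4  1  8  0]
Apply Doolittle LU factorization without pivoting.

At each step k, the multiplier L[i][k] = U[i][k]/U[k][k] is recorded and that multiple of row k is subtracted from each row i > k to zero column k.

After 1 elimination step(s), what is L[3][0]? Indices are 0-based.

Step 1: pivot at (0,0) is 10.
  row1 ← row1 − (2)·row0  ⇒  L[1][0]=2, U row1=(0, 1, 1, 2)
  row2 ← row2 − (10)·row0  ⇒  L[2][0]=10, U row2=(0, 10, 12, 10)
  row3 ← row3 − (3)·row0  ⇒  L[3][0]=3, U row3=(0, 5, 7, 3)

L[3][0] = 3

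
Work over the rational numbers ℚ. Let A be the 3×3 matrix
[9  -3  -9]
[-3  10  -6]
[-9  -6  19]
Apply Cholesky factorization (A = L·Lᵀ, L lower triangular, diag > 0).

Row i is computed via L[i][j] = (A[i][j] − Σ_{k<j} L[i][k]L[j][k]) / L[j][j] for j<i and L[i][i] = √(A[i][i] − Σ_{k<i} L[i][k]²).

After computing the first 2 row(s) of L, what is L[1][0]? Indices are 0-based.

Step 1: L[0][0] = √(9) = 3.
  L[1][0] = (-3) / L[0][0] = -1.
Step 2: L[1][1] = √(9) = 3.

L[1][0] = -1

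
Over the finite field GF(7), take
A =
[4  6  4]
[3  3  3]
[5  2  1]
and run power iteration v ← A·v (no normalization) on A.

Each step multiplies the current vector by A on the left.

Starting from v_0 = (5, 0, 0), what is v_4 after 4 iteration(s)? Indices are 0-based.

v_0 = (5, 0, 0).
v_1 = A·v_0 = (6, 1, 4).
v_2 = A·v_1 = (4, 5, 1).
v_3 = A·v_2 = (1, 2, 3).
v_4 = A·v_3 = (0, 4, 5).

v_4 = (0, 4, 5)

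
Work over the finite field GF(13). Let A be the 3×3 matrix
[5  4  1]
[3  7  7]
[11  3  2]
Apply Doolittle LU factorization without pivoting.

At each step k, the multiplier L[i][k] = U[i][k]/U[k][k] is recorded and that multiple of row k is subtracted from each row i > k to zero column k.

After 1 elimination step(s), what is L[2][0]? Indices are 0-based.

L[2][0] = 10

Step 1: pivot at (0,0) is 5.
  row1 ← row1 − (11)·row0  ⇒  L[1][0]=11, U row1=(0, 2, 9)
  row2 ← row2 − (10)·row0  ⇒  L[2][0]=10, U row2=(0, 2, 5)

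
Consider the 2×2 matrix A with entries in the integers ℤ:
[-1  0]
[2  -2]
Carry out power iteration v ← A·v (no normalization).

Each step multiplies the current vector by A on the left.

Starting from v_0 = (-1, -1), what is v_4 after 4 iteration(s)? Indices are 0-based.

v_4 = (-1, 14)

v_0 = (-1, -1).
v_1 = A·v_0 = (1, 0).
v_2 = A·v_1 = (-1, 2).
v_3 = A·v_2 = (1, -6).
v_4 = A·v_3 = (-1, 14).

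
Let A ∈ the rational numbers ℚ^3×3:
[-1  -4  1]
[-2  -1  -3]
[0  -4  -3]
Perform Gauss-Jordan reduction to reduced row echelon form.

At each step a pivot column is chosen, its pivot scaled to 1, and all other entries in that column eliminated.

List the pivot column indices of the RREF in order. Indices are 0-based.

pivot columns: 0, 1, 2

step 1: normalize row 0 (÷-1) = (1, 4, -1)
  row 1: subtract -2×row0 = (0, 7, -5)
step 2: normalize row 1 (÷7) = (0, 1, -5/7)
  row 0: subtract 4×row1 = (1, 0, 13/7)
  row 2: subtract -4×row1 = (0, 0, -41/7)
step 3: normalize row 2 (÷-41/7) = (0, 0, 1)
  row 0: subtract 13/7×row2 = (1, 0, 0)
  row 1: subtract -5/7×row2 = (0, 1, 0)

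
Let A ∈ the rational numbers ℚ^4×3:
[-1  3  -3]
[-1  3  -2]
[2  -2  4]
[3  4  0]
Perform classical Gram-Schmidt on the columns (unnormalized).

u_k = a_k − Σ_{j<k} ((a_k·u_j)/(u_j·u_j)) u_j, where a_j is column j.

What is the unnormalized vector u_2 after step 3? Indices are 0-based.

Step 1: u_0 = a_0 = (-1, -1, 2, 3).
Step 2: u_1 = a_1 − (2/15)·u_0 = (47/15, 47/15, -34/15, 18/5).
Step 3: u_2 = a_2 − (13/15)·u_0 − (-371/566)·u_1 = (-45/566, 521/566, 221/283, -68/283).

u_2 = (-45/566, 521/566, 221/283, -68/283)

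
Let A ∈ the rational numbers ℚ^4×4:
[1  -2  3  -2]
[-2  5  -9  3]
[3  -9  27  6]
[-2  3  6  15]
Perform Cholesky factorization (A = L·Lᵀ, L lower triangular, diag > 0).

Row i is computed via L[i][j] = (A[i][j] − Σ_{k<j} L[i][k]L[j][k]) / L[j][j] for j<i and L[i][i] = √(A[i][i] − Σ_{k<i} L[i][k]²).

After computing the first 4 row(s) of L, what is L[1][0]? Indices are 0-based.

L[1][0] = -2

Step 1: L[0][0] = √(1) = 1.
  L[1][0] = (-2) / L[0][0] = -2.
Step 2: L[1][1] = √(1) = 1.
  L[2][0] = (3) / L[0][0] = 3.
  L[2][1] = (-3) / L[1][1] = -3.
Step 3: L[2][2] = √(9) = 3.
  L[3][0] = (-2) / L[0][0] = -2.
  L[3][1] = (-1) / L[1][1] = -1.
  L[3][2] = (9) / L[2][2] = 3.
Step 4: L[3][3] = √(1) = 1.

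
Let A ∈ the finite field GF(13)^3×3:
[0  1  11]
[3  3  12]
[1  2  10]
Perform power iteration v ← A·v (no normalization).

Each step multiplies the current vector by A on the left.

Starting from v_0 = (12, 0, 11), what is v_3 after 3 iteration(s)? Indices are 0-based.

v_0 = (12, 0, 11).
v_1 = A·v_0 = (4, 12, 5).
v_2 = A·v_1 = (2, 4, 0).
v_3 = A·v_2 = (4, 5, 10).

v_3 = (4, 5, 10)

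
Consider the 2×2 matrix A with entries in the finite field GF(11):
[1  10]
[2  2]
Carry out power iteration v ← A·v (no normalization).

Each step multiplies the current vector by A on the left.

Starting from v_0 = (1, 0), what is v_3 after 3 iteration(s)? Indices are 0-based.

v_0 = (1, 0).
v_1 = A·v_0 = (1, 2).
v_2 = A·v_1 = (10, 6).
v_3 = A·v_2 = (4, 10).

v_3 = (4, 10)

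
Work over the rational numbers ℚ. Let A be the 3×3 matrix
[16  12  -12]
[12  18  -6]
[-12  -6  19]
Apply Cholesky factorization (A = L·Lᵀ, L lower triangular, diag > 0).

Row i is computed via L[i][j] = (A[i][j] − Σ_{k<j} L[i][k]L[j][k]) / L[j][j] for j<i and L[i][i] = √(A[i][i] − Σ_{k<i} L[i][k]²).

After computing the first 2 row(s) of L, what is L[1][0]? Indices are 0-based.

L[1][0] = 3

Step 1: L[0][0] = √(16) = 4.
  L[1][0] = (12) / L[0][0] = 3.
Step 2: L[1][1] = √(9) = 3.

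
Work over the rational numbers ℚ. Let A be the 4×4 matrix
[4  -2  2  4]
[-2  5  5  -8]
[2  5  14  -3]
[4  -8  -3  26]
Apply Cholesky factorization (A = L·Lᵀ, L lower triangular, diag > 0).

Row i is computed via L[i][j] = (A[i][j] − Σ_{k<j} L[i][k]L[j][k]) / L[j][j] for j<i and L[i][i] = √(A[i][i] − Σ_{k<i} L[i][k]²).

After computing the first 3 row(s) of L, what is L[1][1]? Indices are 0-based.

Step 1: L[0][0] = √(4) = 2.
  L[1][0] = (-2) / L[0][0] = -1.
Step 2: L[1][1] = √(4) = 2.
  L[2][0] = (2) / L[0][0] = 1.
  L[2][1] = (6) / L[1][1] = 3.
Step 3: L[2][2] = √(4) = 2.

L[1][1] = 2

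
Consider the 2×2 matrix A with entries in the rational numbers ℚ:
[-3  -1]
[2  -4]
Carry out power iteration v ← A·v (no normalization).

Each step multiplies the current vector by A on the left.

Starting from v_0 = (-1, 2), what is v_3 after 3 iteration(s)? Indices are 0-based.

v_3 = (-63, -154)

v_0 = (-1, 2).
v_1 = A·v_0 = (1, -10).
v_2 = A·v_1 = (7, 42).
v_3 = A·v_2 = (-63, -154).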